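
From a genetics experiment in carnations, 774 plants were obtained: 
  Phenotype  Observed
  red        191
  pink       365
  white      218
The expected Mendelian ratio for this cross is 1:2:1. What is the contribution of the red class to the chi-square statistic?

Total ratio parts = 4. Expected numbers out of 774:
  red: 774 × 1/4 = 193.5
  pink: 774 × 2/4 = 387
  white: 774 × 1/4 = 193.5
Contribution of red: (191 − 193.5)² / 193.5 = 0.0323

0.032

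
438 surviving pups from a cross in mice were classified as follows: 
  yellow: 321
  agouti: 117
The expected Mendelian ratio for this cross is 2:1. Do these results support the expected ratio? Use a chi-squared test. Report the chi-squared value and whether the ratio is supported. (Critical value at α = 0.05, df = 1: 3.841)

8.640; not consistent

Expected counts for N = 438 under a 2:1 ratio (total parts = 3):
  yellow: 438 × 2/3 = 292
  agouti: 438 × 1/3 = 146
χ² = Σ (O − E)² / E
  yellow: (321 − 292)² / 292 = 2.8801
  agouti: (117 − 146)² / 146 = 5.7603
χ² = 2.8801 + 5.7603 = 8.6404 ≈ 8.640
Degrees of freedom = 2 − 1 = 1; critical value at α = 0.05 is 3.841.
Since 8.640 > 3.841, we reject the null hypothesis — the data do not fit the 2:1 ratio.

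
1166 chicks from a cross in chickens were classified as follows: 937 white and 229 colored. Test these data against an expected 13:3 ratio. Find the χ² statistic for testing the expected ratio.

Total ratio parts = 16. Expected numbers out of 1166:
  white: 1166 × 13/16 = 947.375
  colored: 1166 × 3/16 = 218.625
χ² = Σ (O − E)² / E
  white: (937 − 947.375)² / 947.375 = 0.1136
  colored: (229 − 218.625)² / 218.625 = 0.4924
χ² = 0.1136 + 0.4924 = 0.606

0.606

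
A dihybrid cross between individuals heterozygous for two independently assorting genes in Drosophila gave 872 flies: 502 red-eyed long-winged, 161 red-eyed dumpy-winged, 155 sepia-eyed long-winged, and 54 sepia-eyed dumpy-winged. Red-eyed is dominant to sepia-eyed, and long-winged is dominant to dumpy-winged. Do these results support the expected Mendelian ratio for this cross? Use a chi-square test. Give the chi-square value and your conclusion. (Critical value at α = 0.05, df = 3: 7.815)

A dihybrid F₂ with independent assortment and complete dominance at both loci gives a 9:3:3:1 phenotypic ratio.
Expected counts for N = 872 under a 9:3:3:1 ratio (total parts = 16):
  red-eyed long-winged: 872 × 9/16 = 490.5
  red-eyed dumpy-winged: 872 × 3/16 = 163.5
  sepia-eyed long-winged: 872 × 3/16 = 163.5
  sepia-eyed dumpy-winged: 872 × 1/16 = 54.5
χ² = Σ (O − E)² / E
  red-eyed long-winged: (502 − 490.5)² / 490.5 = 0.2696
  red-eyed dumpy-winged: (161 − 163.5)² / 163.5 = 0.0382
  sepia-eyed long-winged: (155 − 163.5)² / 163.5 = 0.4419
  sepia-eyed dumpy-winged: (54 − 54.5)² / 54.5 = 0.0046
χ² = 0.2696 + 0.0382 + 0.4419 + 0.0046 = 0.7543 ≈ 0.754
Degrees of freedom = 4 − 1 = 3; critical value at α = 0.05 is 7.815.
Since 0.754 < 7.815, we fail to reject the null hypothesis — the data are consistent with the 9:3:3:1 ratio.

0.754; consistent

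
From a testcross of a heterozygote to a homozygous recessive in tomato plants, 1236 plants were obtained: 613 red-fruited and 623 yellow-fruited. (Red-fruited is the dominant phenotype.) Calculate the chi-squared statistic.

A testcross of a heterozygote (Aa × aa) gives a 1:1 phenotypic ratio.
The 1:1 ratio has 2 parts, so with N = 1236 the expected counts are:
  red-fruited: 1236 × 1/2 = 618
  yellow-fruited: 1236 × 1/2 = 618
χ² = Σ (O − E)² / E
  red-fruited: (613 − 618)² / 618 = 0.0405
  yellow-fruited: (623 − 618)² / 618 = 0.0405
χ² = 0.0405 + 0.0405 = 0.081

0.081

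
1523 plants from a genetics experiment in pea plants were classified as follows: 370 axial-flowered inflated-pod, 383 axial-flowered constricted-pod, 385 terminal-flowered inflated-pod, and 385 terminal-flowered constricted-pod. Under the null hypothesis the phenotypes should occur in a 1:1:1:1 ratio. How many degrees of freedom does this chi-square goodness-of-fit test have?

A goodness-of-fit test with 4 phenotype classes has df = 4 − 1 = 3.

3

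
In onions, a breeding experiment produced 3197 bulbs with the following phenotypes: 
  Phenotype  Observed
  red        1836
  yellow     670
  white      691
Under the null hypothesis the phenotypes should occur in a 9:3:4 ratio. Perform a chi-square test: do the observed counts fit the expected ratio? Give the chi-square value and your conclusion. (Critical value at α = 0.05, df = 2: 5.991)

Total ratio parts = 16. Expected numbers out of 3197:
  red: 3197 × 9/16 = 1798.3125
  yellow: 3197 × 3/16 = 599.4375
  white: 3197 × 4/16 = 799.25
χ² = Σ (O − E)² / E
  red: (1836 − 1798.3125)² / 1798.3125 = 0.7898
  yellow: (670 − 599.4375)² / 599.4375 = 8.3062
  white: (691 − 799.25)² / 799.25 = 14.6613
χ² = 0.7898 + 8.3062 + 14.6613 = 23.7573 ≈ 23.757
Degrees of freedom = 3 − 1 = 2; critical value at α = 0.05 is 5.991.
Since 23.757 > 5.991, we reject the null hypothesis — the data do not fit the 9:3:4 ratio.

23.757; not consistent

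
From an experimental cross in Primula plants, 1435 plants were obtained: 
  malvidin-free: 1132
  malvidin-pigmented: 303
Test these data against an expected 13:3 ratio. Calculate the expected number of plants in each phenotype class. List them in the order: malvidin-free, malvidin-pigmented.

1165.9375, 269.0625

Expected counts for N = 1435 under a 13:3 ratio (total parts = 16):
  malvidin-free: 1435 × 13/16 = 1165.9375
  malvidin-pigmented: 1435 × 3/16 = 269.0625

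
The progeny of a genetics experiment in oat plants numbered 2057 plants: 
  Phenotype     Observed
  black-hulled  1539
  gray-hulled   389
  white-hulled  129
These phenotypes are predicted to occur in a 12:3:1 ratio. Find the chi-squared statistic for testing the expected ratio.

0.039

Total ratio parts = 16. Expected numbers out of 2057:
  black-hulled: 2057 × 12/16 = 1542.75
  gray-hulled: 2057 × 3/16 = 385.6875
  white-hulled: 2057 × 1/16 = 128.5625
χ² = Σ (O − E)² / E
  black-hulled: (1539 − 1542.75)² / 1542.75 = 0.0091
  gray-hulled: (389 − 385.6875)² / 385.6875 = 0.0284
  white-hulled: (129 − 128.5625)² / 128.5625 = 0.0015
χ² = 0.0091 + 0.0284 + 0.0015 = 0.039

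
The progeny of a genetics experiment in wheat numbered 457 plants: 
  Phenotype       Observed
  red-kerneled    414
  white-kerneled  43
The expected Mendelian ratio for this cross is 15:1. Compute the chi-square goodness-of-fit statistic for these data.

7.784

Expected counts for N = 457 under a 15:1 ratio (total parts = 16):
  red-kerneled: 457 × 15/16 = 428.4375
  white-kerneled: 457 × 1/16 = 28.5625
χ² = Σ (O − E)² / E
  red-kerneled: (414 − 428.4375)² / 428.4375 = 0.4865
  white-kerneled: (43 − 28.5625)² / 28.5625 = 7.2977
χ² = 0.4865 + 7.2977 = 7.7842 ≈ 7.784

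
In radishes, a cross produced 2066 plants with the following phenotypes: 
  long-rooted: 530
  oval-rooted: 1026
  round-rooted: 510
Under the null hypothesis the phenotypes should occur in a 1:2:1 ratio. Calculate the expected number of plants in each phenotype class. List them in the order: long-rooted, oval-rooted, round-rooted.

Under the 1:2:1 hypothesis (Σ ratio = 4, N = 2066):
  long-rooted: 2066 × 1/4 = 516.5
  oval-rooted: 2066 × 2/4 = 1033
  round-rooted: 2066 × 1/4 = 516.5

516.5, 1033, 516.5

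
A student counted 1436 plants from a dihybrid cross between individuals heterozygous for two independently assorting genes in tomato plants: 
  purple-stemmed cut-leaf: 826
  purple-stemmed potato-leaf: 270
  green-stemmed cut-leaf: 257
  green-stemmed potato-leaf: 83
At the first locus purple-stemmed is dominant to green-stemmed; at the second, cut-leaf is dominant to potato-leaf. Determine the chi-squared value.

1.479

A dihybrid F₂ with independent assortment and complete dominance at both loci gives a 9:3:3:1 phenotypic ratio.
Total ratio parts = 16. Expected numbers out of 1436:
  purple-stemmed cut-leaf: 1436 × 9/16 = 807.75
  purple-stemmed potato-leaf: 1436 × 3/16 = 269.25
  green-stemmed cut-leaf: 1436 × 3/16 = 269.25
  green-stemmed potato-leaf: 1436 × 1/16 = 89.75
χ² = Σ (O − E)² / E
  purple-stemmed cut-leaf: (826 − 807.75)² / 807.75 = 0.4123
  purple-stemmed potato-leaf: (270 − 269.25)² / 269.25 = 0.0021
  green-stemmed cut-leaf: (257 − 269.25)² / 269.25 = 0.5573
  green-stemmed potato-leaf: (83 − 89.75)² / 89.75 = 0.5077
χ² = 0.4123 + 0.0021 + 0.5573 + 0.5077 = 1.4794 ≈ 1.479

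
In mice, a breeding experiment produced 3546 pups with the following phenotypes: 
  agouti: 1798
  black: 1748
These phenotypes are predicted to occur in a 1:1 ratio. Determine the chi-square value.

0.705

Total ratio parts = 2. Expected numbers out of 3546:
  agouti: 3546 × 1/2 = 1773
  black: 3546 × 1/2 = 1773
χ² = Σ (O − E)² / E
  agouti: (1798 − 1773)² / 1773 = 0.3525
  black: (1748 − 1773)² / 1773 = 0.3525
χ² = 0.3525 + 0.3525 = 0.705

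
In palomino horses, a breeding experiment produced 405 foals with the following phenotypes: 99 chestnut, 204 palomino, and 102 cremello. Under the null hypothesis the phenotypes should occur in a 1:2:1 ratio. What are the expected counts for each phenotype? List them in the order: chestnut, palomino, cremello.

101.25, 202.5, 101.25

The 1:2:1 ratio has 4 parts, so with N = 405 the expected counts are:
  chestnut: 405 × 1/4 = 101.25
  palomino: 405 × 2/4 = 202.5
  cremello: 405 × 1/4 = 101.25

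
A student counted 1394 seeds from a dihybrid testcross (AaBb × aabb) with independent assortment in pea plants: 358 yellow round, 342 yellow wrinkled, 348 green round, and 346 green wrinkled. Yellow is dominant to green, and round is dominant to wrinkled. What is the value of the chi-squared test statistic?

0.399

A dihybrid testcross with independent assortment gives a 1:1:1:1 ratio.
The 1:1:1:1 ratio has 4 parts, so with N = 1394 the expected counts are:
  yellow round: 1394 × 1/4 = 348.5
  yellow wrinkled: 1394 × 1/4 = 348.5
  green round: 1394 × 1/4 = 348.5
  green wrinkled: 1394 × 1/4 = 348.5
χ² = Σ (O − E)² / E
  yellow round: (358 − 348.5)² / 348.5 = 0.2590
  yellow wrinkled: (342 − 348.5)² / 348.5 = 0.1212
  green round: (348 − 348.5)² / 348.5 = 0.0007
  green wrinkled: (346 − 348.5)² / 348.5 = 0.0179
χ² = 0.2590 + 0.1212 + 0.0007 + 0.0179 = 0.3988 ≈ 0.399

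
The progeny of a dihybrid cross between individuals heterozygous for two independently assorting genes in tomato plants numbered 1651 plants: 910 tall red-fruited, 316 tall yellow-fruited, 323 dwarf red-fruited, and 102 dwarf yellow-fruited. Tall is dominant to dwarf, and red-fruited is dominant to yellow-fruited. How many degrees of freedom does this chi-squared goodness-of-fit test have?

3

A dihybrid F₂ with independent assortment and complete dominance at both loci gives a 9:3:3:1 phenotypic ratio.
A goodness-of-fit test with 4 phenotype classes has df = 4 − 1 = 3.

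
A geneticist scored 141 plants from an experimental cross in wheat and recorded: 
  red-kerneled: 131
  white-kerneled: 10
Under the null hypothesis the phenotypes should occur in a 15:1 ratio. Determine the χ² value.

0.171

The 15:1 ratio has 16 parts, so with N = 141 the expected counts are:
  red-kerneled: 141 × 15/16 = 132.1875
  white-kerneled: 141 × 1/16 = 8.8125
χ² = Σ (O − E)² / E
  red-kerneled: (131 − 132.1875)² / 132.1875 = 0.0107
  white-kerneled: (10 − 8.8125)² / 8.8125 = 0.1600
χ² = 0.0107 + 0.1600 = 0.1707 ≈ 0.171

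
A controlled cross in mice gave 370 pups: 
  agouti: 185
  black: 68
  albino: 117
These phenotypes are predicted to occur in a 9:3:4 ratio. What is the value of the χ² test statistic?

9.086

The 9:3:4 ratio has 16 parts, so with N = 370 the expected counts are:
  agouti: 370 × 9/16 = 208.125
  black: 370 × 3/16 = 69.375
  albino: 370 × 4/16 = 92.5
χ² = Σ (O − E)² / E
  agouti: (185 − 208.125)² / 208.125 = 2.5694
  black: (68 − 69.375)² / 69.375 = 0.0273
  albino: (117 − 92.5)² / 92.5 = 6.4892
χ² = 2.5694 + 0.0273 + 6.4892 = 9.0859 ≈ 9.086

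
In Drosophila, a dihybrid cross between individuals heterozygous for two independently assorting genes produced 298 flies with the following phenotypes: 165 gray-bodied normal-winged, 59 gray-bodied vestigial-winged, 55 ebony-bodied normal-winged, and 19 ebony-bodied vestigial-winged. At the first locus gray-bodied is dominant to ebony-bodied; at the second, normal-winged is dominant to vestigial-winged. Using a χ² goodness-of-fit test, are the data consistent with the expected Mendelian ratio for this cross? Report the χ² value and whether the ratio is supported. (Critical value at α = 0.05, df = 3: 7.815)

A dihybrid F₂ with independent assortment and complete dominance at both loci gives a 9:3:3:1 phenotypic ratio.
The 9:3:3:1 ratio has 16 parts, so with N = 298 the expected counts are:
  gray-bodied normal-winged: 298 × 9/16 = 167.625
  gray-bodied vestigial-winged: 298 × 3/16 = 55.875
  ebony-bodied normal-winged: 298 × 3/16 = 55.875
  ebony-bodied vestigial-winged: 298 × 1/16 = 18.625
χ² = Σ (O − E)² / E
  gray-bodied normal-winged: (165 − 167.625)² / 167.625 = 0.0411
  gray-bodied vestigial-winged: (59 − 55.875)² / 55.875 = 0.1748
  ebony-bodied normal-winged: (55 − 55.875)² / 55.875 = 0.0137
  ebony-bodied vestigial-winged: (19 − 18.625)² / 18.625 = 0.0076
χ² = 0.0411 + 0.1748 + 0.0137 + 0.0076 = 0.2372 ≈ 0.237
Degrees of freedom = 4 − 1 = 3; critical value at α = 0.05 is 7.815.
Since 0.237 < 7.815, we fail to reject the null hypothesis — the data are consistent with the 9:3:3:1 ratio.

0.237; consistent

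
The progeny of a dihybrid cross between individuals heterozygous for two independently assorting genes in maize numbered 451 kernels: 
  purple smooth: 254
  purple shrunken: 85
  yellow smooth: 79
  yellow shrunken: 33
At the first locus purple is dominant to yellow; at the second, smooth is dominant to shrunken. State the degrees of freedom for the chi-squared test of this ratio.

A dihybrid F₂ with independent assortment and complete dominance at both loci gives a 9:3:3:1 phenotypic ratio.
A goodness-of-fit test with 4 phenotype classes has df = 4 − 1 = 3.

3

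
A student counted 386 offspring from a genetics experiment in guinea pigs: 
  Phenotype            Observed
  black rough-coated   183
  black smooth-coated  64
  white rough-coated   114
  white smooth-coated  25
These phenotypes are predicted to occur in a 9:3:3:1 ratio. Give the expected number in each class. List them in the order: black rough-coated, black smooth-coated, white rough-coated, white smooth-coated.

Total ratio parts = 16. Expected numbers out of 386:
  black rough-coated: 386 × 9/16 = 217.125
  black smooth-coated: 386 × 3/16 = 72.375
  white rough-coated: 386 × 3/16 = 72.375
  white smooth-coated: 386 × 1/16 = 24.125

217.125, 72.375, 72.375, 24.125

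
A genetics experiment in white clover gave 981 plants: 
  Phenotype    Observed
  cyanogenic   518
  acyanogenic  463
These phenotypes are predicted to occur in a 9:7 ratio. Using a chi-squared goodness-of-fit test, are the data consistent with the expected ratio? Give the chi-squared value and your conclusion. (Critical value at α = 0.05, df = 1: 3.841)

4.736; not consistent

Total ratio parts = 16. Expected numbers out of 981:
  cyanogenic: 981 × 9/16 = 551.8125
  acyanogenic: 981 × 7/16 = 429.1875
χ² = Σ (O − E)² / E
  cyanogenic: (518 − 551.8125)² / 551.8125 = 2.0719
  acyanogenic: (463 − 429.1875)² / 429.1875 = 2.6638
χ² = 2.0719 + 2.6638 = 4.7357 ≈ 4.736
Degrees of freedom = 2 − 1 = 1; critical value at α = 0.05 is 3.841.
Since 4.736 > 3.841, we reject the null hypothesis — the data do not fit the 9:7 ratio.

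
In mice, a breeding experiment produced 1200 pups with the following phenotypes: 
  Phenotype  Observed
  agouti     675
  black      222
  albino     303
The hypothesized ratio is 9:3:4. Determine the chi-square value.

0.070

Under the 9:3:4 hypothesis (Σ ratio = 16, N = 1200):
  agouti: 1200 × 9/16 = 675
  black: 1200 × 3/16 = 225
  albino: 1200 × 4/16 = 300
χ² = Σ (O − E)² / E
  agouti: (675 − 675)² / 675 = 0.0000
  black: (222 − 225)² / 225 = 0.0400
  albino: (303 − 300)² / 300 = 0.0300
χ² = 0.0000 + 0.0400 + 0.0300 = 0.070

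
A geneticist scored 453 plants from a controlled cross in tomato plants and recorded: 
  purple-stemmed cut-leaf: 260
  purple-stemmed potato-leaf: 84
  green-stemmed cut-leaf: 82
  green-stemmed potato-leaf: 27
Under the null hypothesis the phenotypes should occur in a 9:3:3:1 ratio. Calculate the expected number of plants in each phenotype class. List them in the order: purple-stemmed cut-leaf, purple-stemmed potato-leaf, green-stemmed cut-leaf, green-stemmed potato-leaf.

Expected counts for N = 453 under a 9:3:3:1 ratio (total parts = 16):
  purple-stemmed cut-leaf: 453 × 9/16 = 254.8125
  purple-stemmed potato-leaf: 453 × 3/16 = 84.9375
  green-stemmed cut-leaf: 453 × 3/16 = 84.9375
  green-stemmed potato-leaf: 453 × 1/16 = 28.3125

254.8125, 84.9375, 84.9375, 28.3125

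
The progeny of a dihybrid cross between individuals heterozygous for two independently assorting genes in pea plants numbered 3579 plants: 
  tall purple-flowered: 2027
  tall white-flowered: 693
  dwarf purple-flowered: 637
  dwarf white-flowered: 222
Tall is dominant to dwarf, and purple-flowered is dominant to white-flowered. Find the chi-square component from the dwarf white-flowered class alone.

A dihybrid F₂ with independent assortment and complete dominance at both loci gives a 9:3:3:1 phenotypic ratio.
Under the 9:3:3:1 hypothesis (Σ ratio = 16, N = 3579):
  tall purple-flowered: 3579 × 9/16 = 2013.1875
  tall white-flowered: 3579 × 3/16 = 671.0625
  dwarf purple-flowered: 3579 × 3/16 = 671.0625
  dwarf white-flowered: 3579 × 1/16 = 223.6875
Contribution of dwarf white-flowered: (222 − 223.6875)² / 223.6875 = 0.0127

0.013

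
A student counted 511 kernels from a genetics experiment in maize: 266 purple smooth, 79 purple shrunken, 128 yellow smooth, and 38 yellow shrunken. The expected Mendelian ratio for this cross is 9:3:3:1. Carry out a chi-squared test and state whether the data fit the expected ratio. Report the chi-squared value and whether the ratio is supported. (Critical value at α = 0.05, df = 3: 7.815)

16.513; not consistent

The 9:3:3:1 ratio has 16 parts, so with N = 511 the expected counts are:
  purple smooth: 511 × 9/16 = 287.4375
  purple shrunken: 511 × 3/16 = 95.8125
  yellow smooth: 511 × 3/16 = 95.8125
  yellow shrunken: 511 × 1/16 = 31.9375
χ² = Σ (O − E)² / E
  purple smooth: (266 − 287.4375)² / 287.4375 = 1.5988
  purple shrunken: (79 − 95.8125)² / 95.8125 = 2.9501
  yellow smooth: (128 − 95.8125)² / 95.8125 = 10.8132
  yellow shrunken: (38 − 31.9375)² / 31.9375 = 1.1508
χ² = 1.5988 + 2.9501 + 10.8132 + 1.1508 = 16.5129 ≈ 16.513
Degrees of freedom = 4 − 1 = 3; critical value at α = 0.05 is 7.815.
Since 16.513 > 7.815, we reject the null hypothesis — the data do not fit the 9:3:3:1 ratio.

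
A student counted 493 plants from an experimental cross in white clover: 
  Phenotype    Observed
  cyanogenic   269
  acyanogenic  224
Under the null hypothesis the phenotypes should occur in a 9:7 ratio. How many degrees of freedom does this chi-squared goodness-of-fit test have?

A goodness-of-fit test with 2 phenotype classes has df = 2 − 1 = 1.

1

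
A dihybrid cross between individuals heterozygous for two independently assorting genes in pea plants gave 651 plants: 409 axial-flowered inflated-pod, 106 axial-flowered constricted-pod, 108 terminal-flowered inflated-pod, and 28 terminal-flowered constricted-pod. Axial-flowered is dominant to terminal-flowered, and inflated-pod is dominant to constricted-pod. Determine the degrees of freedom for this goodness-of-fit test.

A dihybrid F₂ with independent assortment and complete dominance at both loci gives a 9:3:3:1 phenotypic ratio.
A goodness-of-fit test with 4 phenotype classes has df = 4 − 1 = 3.

3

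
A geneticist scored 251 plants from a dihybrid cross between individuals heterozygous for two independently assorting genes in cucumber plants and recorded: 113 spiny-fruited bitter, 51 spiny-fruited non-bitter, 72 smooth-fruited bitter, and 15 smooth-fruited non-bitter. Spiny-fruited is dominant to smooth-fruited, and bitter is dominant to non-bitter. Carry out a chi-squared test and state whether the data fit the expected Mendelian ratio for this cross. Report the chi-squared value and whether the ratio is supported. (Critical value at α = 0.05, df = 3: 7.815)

19.201; not consistent

A dihybrid F₂ with independent assortment and complete dominance at both loci gives a 9:3:3:1 phenotypic ratio.
Under the 9:3:3:1 hypothesis (Σ ratio = 16, N = 251):
  spiny-fruited bitter: 251 × 9/16 = 141.1875
  spiny-fruited non-bitter: 251 × 3/16 = 47.0625
  smooth-fruited bitter: 251 × 3/16 = 47.0625
  smooth-fruited non-bitter: 251 × 1/16 = 15.6875
χ² = Σ (O − E)² / E
  spiny-fruited bitter: (113 − 141.1875)² / 141.1875 = 5.6275
  spiny-fruited non-bitter: (51 − 47.0625)² / 47.0625 = 0.3294
  smooth-fruited bitter: (72 − 47.0625)² / 47.0625 = 13.2139
  smooth-fruited non-bitter: (15 − 15.6875)² / 15.6875 = 0.0301
χ² = 5.6275 + 0.3294 + 13.2139 + 0.0301 = 19.2009 ≈ 19.201
Degrees of freedom = 4 − 1 = 3; critical value at α = 0.05 is 7.815.
Since 19.201 > 7.815, we reject the null hypothesis — the data do not fit the 9:3:3:1 ratio.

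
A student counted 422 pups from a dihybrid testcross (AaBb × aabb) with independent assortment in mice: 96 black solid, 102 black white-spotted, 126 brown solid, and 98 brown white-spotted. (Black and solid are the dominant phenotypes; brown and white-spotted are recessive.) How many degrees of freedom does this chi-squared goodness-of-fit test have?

3

A dihybrid testcross with independent assortment gives a 1:1:1:1 ratio.
A goodness-of-fit test with 4 phenotype classes has df = 4 − 1 = 3.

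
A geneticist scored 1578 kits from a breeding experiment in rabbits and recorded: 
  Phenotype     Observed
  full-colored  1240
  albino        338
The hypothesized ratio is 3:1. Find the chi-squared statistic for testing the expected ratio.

Expected counts for N = 1578 under a 3:1 ratio (total parts = 4):
  full-colored: 1578 × 3/4 = 1183.5
  albino: 1578 × 1/4 = 394.5
χ² = Σ (O − E)² / E
  full-colored: (1240 − 1183.5)² / 1183.5 = 2.6973
  albino: (338 − 394.5)² / 394.5 = 8.0919
χ² = 2.6973 + 8.0919 = 10.7892 ≈ 10.789

10.789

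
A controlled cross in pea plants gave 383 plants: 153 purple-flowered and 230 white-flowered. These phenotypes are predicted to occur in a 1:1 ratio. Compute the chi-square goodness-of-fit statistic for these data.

Total ratio parts = 2. Expected numbers out of 383:
  purple-flowered: 383 × 1/2 = 191.5
  white-flowered: 383 × 1/2 = 191.5
χ² = Σ (O − E)² / E
  purple-flowered: (153 − 191.5)² / 191.5 = 7.7402
  white-flowered: (230 − 191.5)² / 191.5 = 7.7402
χ² = 7.7402 + 7.7402 = 15.4804 ≈ 15.480

15.480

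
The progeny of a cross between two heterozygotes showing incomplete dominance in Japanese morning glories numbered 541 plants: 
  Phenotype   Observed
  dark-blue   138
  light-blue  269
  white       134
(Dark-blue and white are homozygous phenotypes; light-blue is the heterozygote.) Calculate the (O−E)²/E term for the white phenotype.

With incomplete dominance, a heterozygote × heterozygote cross gives a 1:2:1 phenotypic ratio.
Expected counts for N = 541 under a 1:2:1 ratio (total parts = 4):
  dark-blue: 541 × 1/4 = 135.25
  light-blue: 541 × 2/4 = 270.5
  white: 541 × 1/4 = 135.25
Contribution of white: (134 − 135.25)² / 135.25 = 0.0116

0.012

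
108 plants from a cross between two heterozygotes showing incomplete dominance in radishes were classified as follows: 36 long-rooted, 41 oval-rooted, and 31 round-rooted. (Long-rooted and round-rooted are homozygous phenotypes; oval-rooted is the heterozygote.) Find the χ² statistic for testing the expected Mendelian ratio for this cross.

6.722

With incomplete dominance, a heterozygote × heterozygote cross gives a 1:2:1 phenotypic ratio.
Under the 1:2:1 hypothesis (Σ ratio = 4, N = 108):
  long-rooted: 108 × 1/4 = 27
  oval-rooted: 108 × 2/4 = 54
  round-rooted: 108 × 1/4 = 27
χ² = Σ (O − E)² / E
  long-rooted: (36 − 27)² / 27 = 3.0000
  oval-rooted: (41 − 54)² / 54 = 3.1296
  round-rooted: (31 − 27)² / 27 = 0.5926
χ² = 3.0000 + 3.1296 + 0.5926 = 6.7222 ≈ 6.722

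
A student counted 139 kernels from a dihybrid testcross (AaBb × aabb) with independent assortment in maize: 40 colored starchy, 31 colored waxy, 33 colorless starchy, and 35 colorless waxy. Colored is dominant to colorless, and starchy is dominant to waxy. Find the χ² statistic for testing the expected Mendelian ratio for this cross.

1.288

A dihybrid testcross with independent assortment gives a 1:1:1:1 ratio.
Expected counts for N = 139 under a 1:1:1:1 ratio (total parts = 4):
  colored starchy: 139 × 1/4 = 34.75
  colored waxy: 139 × 1/4 = 34.75
  colorless starchy: 139 × 1/4 = 34.75
  colorless waxy: 139 × 1/4 = 34.75
χ² = Σ (O − E)² / E
  colored starchy: (40 − 34.75)² / 34.75 = 0.7932
  colored waxy: (31 − 34.75)² / 34.75 = 0.4047
  colorless starchy: (33 − 34.75)² / 34.75 = 0.0881
  colorless waxy: (35 − 34.75)² / 34.75 = 0.0018
χ² = 0.7932 + 0.4047 + 0.0881 + 0.0018 = 1.2878 ≈ 1.288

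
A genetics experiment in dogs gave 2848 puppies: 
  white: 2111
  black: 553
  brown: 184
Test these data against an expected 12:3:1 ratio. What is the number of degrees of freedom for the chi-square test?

2

A goodness-of-fit test with 3 phenotype classes has df = 3 − 1 = 2.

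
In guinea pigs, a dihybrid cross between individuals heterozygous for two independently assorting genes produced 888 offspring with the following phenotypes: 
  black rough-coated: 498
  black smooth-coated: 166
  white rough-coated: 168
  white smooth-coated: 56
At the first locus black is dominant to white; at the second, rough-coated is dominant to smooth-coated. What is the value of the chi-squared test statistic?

0.024

A dihybrid F₂ with independent assortment and complete dominance at both loci gives a 9:3:3:1 phenotypic ratio.
The 9:3:3:1 ratio has 16 parts, so with N = 888 the expected counts are:
  black rough-coated: 888 × 9/16 = 499.5
  black smooth-coated: 888 × 3/16 = 166.5
  white rough-coated: 888 × 3/16 = 166.5
  white smooth-coated: 888 × 1/16 = 55.5
χ² = Σ (O − E)² / E
  black rough-coated: (498 − 499.5)² / 499.5 = 0.0045
  black smooth-coated: (166 − 166.5)² / 166.5 = 0.0015
  white rough-coated: (168 − 166.5)² / 166.5 = 0.0135
  white smooth-coated: (56 − 55.5)² / 55.5 = 0.0045
χ² = 0.0045 + 0.0015 + 0.0135 + 0.0045 = 0.024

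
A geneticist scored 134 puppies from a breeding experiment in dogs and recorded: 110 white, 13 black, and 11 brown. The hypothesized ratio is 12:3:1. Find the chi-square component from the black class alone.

5.851

Total ratio parts = 16. Expected numbers out of 134:
  white: 134 × 12/16 = 100.5
  black: 134 × 3/16 = 25.125
  brown: 134 × 1/16 = 8.375
Contribution of black: (13 − 25.125)² / 25.125 = 5.8514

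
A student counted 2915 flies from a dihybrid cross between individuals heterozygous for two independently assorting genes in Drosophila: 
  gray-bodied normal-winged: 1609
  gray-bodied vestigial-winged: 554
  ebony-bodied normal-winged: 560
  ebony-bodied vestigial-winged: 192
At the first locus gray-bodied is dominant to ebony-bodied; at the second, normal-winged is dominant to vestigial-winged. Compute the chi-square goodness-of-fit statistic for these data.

1.534

A dihybrid F₂ with independent assortment and complete dominance at both loci gives a 9:3:3:1 phenotypic ratio.
Under the 9:3:3:1 hypothesis (Σ ratio = 16, N = 2915):
  gray-bodied normal-winged: 2915 × 9/16 = 1639.6875
  gray-bodied vestigial-winged: 2915 × 3/16 = 546.5625
  ebony-bodied normal-winged: 2915 × 3/16 = 546.5625
  ebony-bodied vestigial-winged: 2915 × 1/16 = 182.1875
χ² = Σ (O − E)² / E
  gray-bodied normal-winged: (1609 − 1639.6875)² / 1639.6875 = 0.5743
  gray-bodied vestigial-winged: (554 − 546.5625)² / 546.5625 = 0.1012
  ebony-bodied normal-winged: (560 − 546.5625)² / 546.5625 = 0.3304
  ebony-bodied vestigial-winged: (192 − 182.1875)² / 182.1875 = 0.5285
χ² = 0.5743 + 0.1012 + 0.3304 + 0.5285 = 1.5344 ≈ 1.534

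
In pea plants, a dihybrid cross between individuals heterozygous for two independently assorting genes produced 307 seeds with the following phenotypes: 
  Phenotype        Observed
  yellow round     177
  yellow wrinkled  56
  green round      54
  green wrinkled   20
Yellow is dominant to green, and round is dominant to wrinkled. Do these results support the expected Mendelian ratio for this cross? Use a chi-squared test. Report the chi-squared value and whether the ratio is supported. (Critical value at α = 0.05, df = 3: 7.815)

0.405; consistent

A dihybrid F₂ with independent assortment and complete dominance at both loci gives a 9:3:3:1 phenotypic ratio.
The 9:3:3:1 ratio has 16 parts, so with N = 307 the expected counts are:
  yellow round: 307 × 9/16 = 172.6875
  yellow wrinkled: 307 × 3/16 = 57.5625
  green round: 307 × 3/16 = 57.5625
  green wrinkled: 307 × 1/16 = 19.1875
χ² = Σ (O − E)² / E
  yellow round: (177 − 172.6875)² / 172.6875 = 0.1077
  yellow wrinkled: (56 − 57.5625)² / 57.5625 = 0.0424
  green round: (54 − 57.5625)² / 57.5625 = 0.2205
  green wrinkled: (20 − 19.1875)² / 19.1875 = 0.0344
χ² = 0.1077 + 0.0424 + 0.2205 + 0.0344 = 0.405
Degrees of freedom = 4 − 1 = 3; critical value at α = 0.05 is 7.815.
Since 0.405 < 7.815, we fail to reject the null hypothesis — the data are consistent with the 9:3:3:1 ratio.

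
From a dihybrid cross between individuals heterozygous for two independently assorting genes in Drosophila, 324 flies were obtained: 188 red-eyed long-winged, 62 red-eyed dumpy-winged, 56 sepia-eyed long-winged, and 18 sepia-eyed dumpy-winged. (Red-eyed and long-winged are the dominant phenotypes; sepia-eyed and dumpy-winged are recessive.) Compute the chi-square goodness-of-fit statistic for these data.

A dihybrid F₂ with independent assortment and complete dominance at both loci gives a 9:3:3:1 phenotypic ratio.
Expected counts for N = 324 under a 9:3:3:1 ratio (total parts = 16):
  red-eyed long-winged: 324 × 9/16 = 182.25
  red-eyed dumpy-winged: 324 × 3/16 = 60.75
  sepia-eyed long-winged: 324 × 3/16 = 60.75
  sepia-eyed dumpy-winged: 324 × 1/16 = 20.25
χ² = Σ (O − E)² / E
  red-eyed long-winged: (188 − 182.25)² / 182.25 = 0.1814
  red-eyed dumpy-winged: (62 − 60.75)² / 60.75 = 0.0257
  sepia-eyed long-winged: (56 − 60.75)² / 60.75 = 0.3714
  sepia-eyed dumpy-winged: (18 − 20.25)² / 20.25 = 0.2500
χ² = 0.1814 + 0.0257 + 0.3714 + 0.2500 = 0.8285 ≈ 0.829

0.829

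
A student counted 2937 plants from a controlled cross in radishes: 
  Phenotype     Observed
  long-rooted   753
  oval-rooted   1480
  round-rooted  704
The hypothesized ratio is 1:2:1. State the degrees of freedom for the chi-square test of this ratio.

A goodness-of-fit test with 3 phenotype classes has df = 3 − 1 = 2.

2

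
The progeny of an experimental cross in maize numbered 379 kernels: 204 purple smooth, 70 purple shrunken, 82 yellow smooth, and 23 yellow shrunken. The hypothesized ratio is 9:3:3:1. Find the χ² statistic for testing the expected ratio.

2.115

Total ratio parts = 16. Expected numbers out of 379:
  purple smooth: 379 × 9/16 = 213.1875
  purple shrunken: 379 × 3/16 = 71.0625
  yellow smooth: 379 × 3/16 = 71.0625
  yellow shrunken: 379 × 1/16 = 23.6875
χ² = Σ (O − E)² / E
  purple smooth: (204 − 213.1875)² / 213.1875 = 0.3959
  purple shrunken: (70 − 71.0625)² / 71.0625 = 0.0159
  yellow smooth: (82 − 71.0625)² / 71.0625 = 1.6834
  yellow shrunken: (23 − 23.6875)² / 23.6875 = 0.0200
χ² = 0.3959 + 0.0159 + 1.6834 + 0.0200 = 2.1152 ≈ 2.115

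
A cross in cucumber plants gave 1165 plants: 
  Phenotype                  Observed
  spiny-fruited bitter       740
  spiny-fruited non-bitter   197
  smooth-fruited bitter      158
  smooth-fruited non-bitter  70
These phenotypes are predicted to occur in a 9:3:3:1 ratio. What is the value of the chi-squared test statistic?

29.879

Total ratio parts = 16. Expected numbers out of 1165:
  spiny-fruited bitter: 1165 × 9/16 = 655.3125
  spiny-fruited non-bitter: 1165 × 3/16 = 218.4375
  smooth-fruited bitter: 1165 × 3/16 = 218.4375
  smooth-fruited non-bitter: 1165 × 1/16 = 72.8125
χ² = Σ (O − E)² / E
  spiny-fruited bitter: (740 − 655.3125)² / 655.3125 = 10.9444
  spiny-fruited non-bitter: (197 − 218.4375)² / 218.4375 = 2.1039
  smooth-fruited bitter: (158 − 218.4375)² / 218.4375 = 16.7219
  smooth-fruited non-bitter: (70 − 72.8125)² / 72.8125 = 0.1086
χ² = 10.9444 + 2.1039 + 16.7219 + 0.1086 = 29.8788 ≈ 29.879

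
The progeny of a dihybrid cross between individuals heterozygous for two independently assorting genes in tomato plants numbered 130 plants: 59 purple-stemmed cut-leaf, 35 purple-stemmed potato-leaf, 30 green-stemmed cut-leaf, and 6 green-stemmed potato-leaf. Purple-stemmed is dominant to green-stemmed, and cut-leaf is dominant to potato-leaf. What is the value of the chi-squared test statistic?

9.214

A dihybrid F₂ with independent assortment and complete dominance at both loci gives a 9:3:3:1 phenotypic ratio.
The 9:3:3:1 ratio has 16 parts, so with N = 130 the expected counts are:
  purple-stemmed cut-leaf: 130 × 9/16 = 73.125
  purple-stemmed potato-leaf: 130 × 3/16 = 24.375
  green-stemmed cut-leaf: 130 × 3/16 = 24.375
  green-stemmed potato-leaf: 130 × 1/16 = 8.125
χ² = Σ (O − E)² / E
  purple-stemmed cut-leaf: (59 − 73.125)² / 73.125 = 2.7284
  purple-stemmed potato-leaf: (35 − 24.375)² / 24.375 = 4.6314
  green-stemmed cut-leaf: (30 − 24.375)² / 24.375 = 1.2981
  green-stemmed potato-leaf: (6 − 8.125)² / 8.125 = 0.5558
χ² = 2.7284 + 4.6314 + 1.2981 + 0.5558 = 9.2137 ≈ 9.214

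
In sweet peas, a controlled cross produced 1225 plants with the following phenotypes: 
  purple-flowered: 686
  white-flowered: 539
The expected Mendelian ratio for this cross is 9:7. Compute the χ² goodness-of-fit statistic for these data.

0.031

Under the 9:7 hypothesis (Σ ratio = 16, N = 1225):
  purple-flowered: 1225 × 9/16 = 689.0625
  white-flowered: 1225 × 7/16 = 535.9375
χ² = Σ (O − E)² / E
  purple-flowered: (686 − 689.0625)² / 689.0625 = 0.0136
  white-flowered: (539 − 535.9375)² / 535.9375 = 0.0175
χ² = 0.0136 + 0.0175 = 0.0311 ≈ 0.031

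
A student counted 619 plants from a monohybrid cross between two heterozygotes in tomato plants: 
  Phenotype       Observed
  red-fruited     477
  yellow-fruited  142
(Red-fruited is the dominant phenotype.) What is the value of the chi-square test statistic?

For a monohybrid cross between heterozygotes with complete dominance, the expected phenotypic ratio is 3:1.
Under the 3:1 hypothesis (Σ ratio = 4, N = 619):
  red-fruited: 619 × 3/4 = 464.25
  yellow-fruited: 619 × 1/4 = 154.75
χ² = Σ (O − E)² / E
  red-fruited: (477 − 464.25)² / 464.25 = 0.3502
  yellow-fruited: (142 − 154.75)² / 154.75 = 1.0505
χ² = 0.3502 + 1.0505 = 1.4007 ≈ 1.401

1.401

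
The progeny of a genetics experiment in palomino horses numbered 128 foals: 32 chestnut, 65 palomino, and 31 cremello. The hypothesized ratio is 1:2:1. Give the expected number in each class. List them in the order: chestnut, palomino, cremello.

32, 64, 32

Under the 1:2:1 hypothesis (Σ ratio = 4, N = 128):
  chestnut: 128 × 1/4 = 32
  palomino: 128 × 2/4 = 64
  cremello: 128 × 1/4 = 32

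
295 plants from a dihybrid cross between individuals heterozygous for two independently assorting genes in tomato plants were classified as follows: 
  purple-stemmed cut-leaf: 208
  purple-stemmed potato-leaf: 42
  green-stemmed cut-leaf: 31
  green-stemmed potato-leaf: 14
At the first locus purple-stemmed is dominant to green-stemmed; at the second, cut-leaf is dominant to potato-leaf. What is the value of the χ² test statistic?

25.621

A dihybrid F₂ with independent assortment and complete dominance at both loci gives a 9:3:3:1 phenotypic ratio.
The 9:3:3:1 ratio has 16 parts, so with N = 295 the expected counts are:
  purple-stemmed cut-leaf: 295 × 9/16 = 165.9375
  purple-stemmed potato-leaf: 295 × 3/16 = 55.3125
  green-stemmed cut-leaf: 295 × 3/16 = 55.3125
  green-stemmed potato-leaf: 295 × 1/16 = 18.4375
χ² = Σ (O − E)² / E
  purple-stemmed cut-leaf: (208 − 165.9375)² / 165.9375 = 10.6622
  purple-stemmed potato-leaf: (42 − 55.3125)² / 55.3125 = 3.2040
  green-stemmed cut-leaf: (31 − 55.3125)² / 55.3125 = 10.6865
  green-stemmed potato-leaf: (14 − 18.4375)² / 18.4375 = 1.0680
χ² = 10.6622 + 3.2040 + 10.6865 + 1.0680 = 25.6207 ≈ 25.621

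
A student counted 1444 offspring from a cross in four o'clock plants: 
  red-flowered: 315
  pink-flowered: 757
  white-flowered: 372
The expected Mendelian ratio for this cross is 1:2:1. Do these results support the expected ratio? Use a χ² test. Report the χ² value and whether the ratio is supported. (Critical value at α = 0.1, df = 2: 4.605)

7.893; not consistent

Total ratio parts = 4. Expected numbers out of 1444:
  red-flowered: 1444 × 1/4 = 361
  pink-flowered: 1444 × 2/4 = 722
  white-flowered: 1444 × 1/4 = 361
χ² = Σ (O − E)² / E
  red-flowered: (315 − 361)² / 361 = 5.8615
  pink-flowered: (757 − 722)² / 722 = 1.6967
  white-flowered: (372 − 361)² / 361 = 0.3352
χ² = 5.8615 + 1.6967 + 0.3352 = 7.8934 ≈ 7.893
Degrees of freedom = 3 − 1 = 2; critical value at α = 0.1 is 4.605.
Since 7.893 > 4.605, we reject the null hypothesis — the data do not fit the 1:2:1 ratio.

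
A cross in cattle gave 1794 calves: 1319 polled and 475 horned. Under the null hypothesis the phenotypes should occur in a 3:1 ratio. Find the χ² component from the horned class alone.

Expected counts for N = 1794 under a 3:1 ratio (total parts = 4):
  polled: 1794 × 3/4 = 1345.5
  horned: 1794 × 1/4 = 448.5
Contribution of horned: (475 − 448.5)² / 448.5 = 1.5658

1.566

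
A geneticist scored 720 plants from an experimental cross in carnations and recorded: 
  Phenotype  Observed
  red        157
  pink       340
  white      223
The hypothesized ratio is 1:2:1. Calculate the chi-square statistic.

14.322

Expected counts for N = 720 under a 1:2:1 ratio (total parts = 4):
  red: 720 × 1/4 = 180
  pink: 720 × 2/4 = 360
  white: 720 × 1/4 = 180
χ² = Σ (O − E)² / E
  red: (157 − 180)² / 180 = 2.9389
  pink: (340 − 360)² / 360 = 1.1111
  white: (223 − 180)² / 180 = 10.2722
χ² = 2.9389 + 1.1111 + 10.2722 = 14.3222 ≈ 14.322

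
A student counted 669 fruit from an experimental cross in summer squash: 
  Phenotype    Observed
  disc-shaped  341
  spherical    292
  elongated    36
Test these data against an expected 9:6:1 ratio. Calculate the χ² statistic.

10.863

Total ratio parts = 16. Expected numbers out of 669:
  disc-shaped: 669 × 9/16 = 376.3125
  spherical: 669 × 6/16 = 250.875
  elongated: 669 × 1/16 = 41.8125
χ² = Σ (O − E)² / E
  disc-shaped: (341 − 376.3125)² / 376.3125 = 3.3137
  spherical: (292 − 250.875)² / 250.875 = 6.7415
  elongated: (36 − 41.8125)² / 41.8125 = 0.8080
χ² = 3.3137 + 6.7415 + 0.8080 = 10.8632 ≈ 10.863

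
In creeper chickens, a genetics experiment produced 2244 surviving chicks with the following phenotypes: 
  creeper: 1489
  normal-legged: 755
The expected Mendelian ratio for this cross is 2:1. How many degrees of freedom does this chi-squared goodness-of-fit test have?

1

A goodness-of-fit test with 2 phenotype classes has df = 2 − 1 = 1.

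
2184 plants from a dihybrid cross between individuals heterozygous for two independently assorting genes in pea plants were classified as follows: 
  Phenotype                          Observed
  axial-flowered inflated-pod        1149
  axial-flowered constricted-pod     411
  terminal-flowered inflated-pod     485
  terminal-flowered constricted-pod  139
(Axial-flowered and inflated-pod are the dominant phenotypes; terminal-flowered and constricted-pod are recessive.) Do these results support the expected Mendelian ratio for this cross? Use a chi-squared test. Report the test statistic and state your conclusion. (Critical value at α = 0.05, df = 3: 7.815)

19.116; not consistent

A dihybrid F₂ with independent assortment and complete dominance at both loci gives a 9:3:3:1 phenotypic ratio.
The 9:3:3:1 ratio has 16 parts, so with N = 2184 the expected counts are:
  axial-flowered inflated-pod: 2184 × 9/16 = 1228.5
  axial-flowered constricted-pod: 2184 × 3/16 = 409.5
  terminal-flowered inflated-pod: 2184 × 3/16 = 409.5
  terminal-flowered constricted-pod: 2184 × 1/16 = 136.5
χ² = Σ (O − E)² / E
  axial-flowered inflated-pod: (1149 − 1228.5)² / 1228.5 = 5.1447
  axial-flowered constricted-pod: (411 − 409.5)² / 409.5 = 0.0055
  terminal-flowered inflated-pod: (485 − 409.5)² / 409.5 = 13.9200
  terminal-flowered constricted-pod: (139 − 136.5)² / 136.5 = 0.0458
χ² = 5.1447 + 0.0055 + 13.9200 + 0.0458 = 19.116
Degrees of freedom = 4 − 1 = 3; critical value at α = 0.05 is 7.815.
Since 19.116 > 7.815, we reject the null hypothesis — the data do not fit the 9:3:3:1 ratio.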